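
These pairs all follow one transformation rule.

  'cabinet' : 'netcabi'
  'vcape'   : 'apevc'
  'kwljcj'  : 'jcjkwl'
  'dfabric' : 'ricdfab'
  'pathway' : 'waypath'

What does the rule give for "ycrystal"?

The pattern: move the last 3 characters to the front (rotate right by 3).
On "ycrystal" that produces "talycrys".

talycrys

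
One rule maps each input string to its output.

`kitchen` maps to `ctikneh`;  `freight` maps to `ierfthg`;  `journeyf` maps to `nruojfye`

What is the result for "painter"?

In each case the input is transformed by: move the last 3 characters to the front (rotate right by 3), then reverse the string.
For "painter", step one produces "terpain"; step two turns that into "niapret".
(Check on "journeyf": → "eyfjourn" → "nruojfye" ✓)

niapret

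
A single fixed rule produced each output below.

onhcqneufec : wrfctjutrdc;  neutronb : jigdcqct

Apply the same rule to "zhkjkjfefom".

The rule is to shift every letter 11 places backward in the alphabet (wrapping around), then move the first 2 characters to the end (rotate left by 2).
Working it through for "zhkjkjfefom": intermediate "owzyzyutudb", final "zyzyutudbow".

zyzyutudbow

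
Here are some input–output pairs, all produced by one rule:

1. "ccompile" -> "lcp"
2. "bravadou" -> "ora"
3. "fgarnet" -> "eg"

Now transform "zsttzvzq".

Each output is the input with this applied: move the last 3 characters to the front (rotate right by 3), then keep one character in every 3, starting at position 2 (positions 2nd, 5th, 8th, ...).
Applying both steps to "zsttzvzq": "vzqzsttz", then "zsz".

zsz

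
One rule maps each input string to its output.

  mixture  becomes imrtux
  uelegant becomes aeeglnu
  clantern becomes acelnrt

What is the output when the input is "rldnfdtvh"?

ddflnrtv

In each case the input is transformed by: delete the last character, then sort the characters into alphabetical order.
Working it through for "rldnfdtvh": intermediate "rldnfdtv", final "ddflnrtv".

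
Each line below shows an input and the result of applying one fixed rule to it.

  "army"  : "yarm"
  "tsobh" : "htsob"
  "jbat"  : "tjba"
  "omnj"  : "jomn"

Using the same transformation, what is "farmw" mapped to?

The pattern: move the last character to the front.
"farmw" → "wfarm".

wfarm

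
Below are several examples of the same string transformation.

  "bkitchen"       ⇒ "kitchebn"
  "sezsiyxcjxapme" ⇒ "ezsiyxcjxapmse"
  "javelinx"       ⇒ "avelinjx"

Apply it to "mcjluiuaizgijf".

cjluiuaizgijmf

In each case the input is transformed by: swap the first and last characters, then move the first character to the end.
Starting from "mcjluiuaizgijf": after the first operation, "fcjluiuaizgijm"; after the second, "cjluiuaizgijmf".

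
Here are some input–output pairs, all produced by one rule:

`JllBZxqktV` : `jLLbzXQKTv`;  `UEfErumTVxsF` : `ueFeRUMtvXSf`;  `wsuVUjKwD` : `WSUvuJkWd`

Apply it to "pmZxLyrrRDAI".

The transformation: flip the case of every letter.
Applying that to "pmZxLyrrRDAI" gives "PMzXlYRRrdai".

PMzXlYRRrdai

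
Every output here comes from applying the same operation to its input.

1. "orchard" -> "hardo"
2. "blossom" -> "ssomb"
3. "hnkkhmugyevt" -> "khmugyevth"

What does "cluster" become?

Looking at the pairs, the operation is to move the first character to the end, then delete the first 2 characters.
For "cluster", step one produces "lusterc"; step two turns that into "sterc".

sterc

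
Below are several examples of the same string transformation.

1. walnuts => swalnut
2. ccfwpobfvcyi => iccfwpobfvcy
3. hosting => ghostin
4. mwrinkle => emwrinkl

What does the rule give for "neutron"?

The rule is to move the last character to the front.
On "neutron" that produces "nneutro".

nneutro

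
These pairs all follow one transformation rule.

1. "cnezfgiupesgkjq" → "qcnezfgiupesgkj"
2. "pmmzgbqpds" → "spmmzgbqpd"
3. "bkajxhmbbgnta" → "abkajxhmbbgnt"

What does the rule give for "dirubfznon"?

Rule — move the last character to the front.
Applying that to "dirubfznon" gives "ndirubfzno".

ndirubfzno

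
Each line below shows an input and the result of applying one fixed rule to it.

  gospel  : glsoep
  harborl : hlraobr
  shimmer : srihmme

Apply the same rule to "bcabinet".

btaciben

Rule — move the last character to the front, then swap each adjacent pair of characters (1↔2, 3↔4, ...).
Applying both steps to "bcabinet": "tbcabine", then "btaciben".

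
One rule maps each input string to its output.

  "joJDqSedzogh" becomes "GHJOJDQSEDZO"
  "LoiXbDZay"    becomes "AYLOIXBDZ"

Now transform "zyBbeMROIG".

IGZYBBEMRO

The transformation: move the last 2 characters to the front (rotate right by 2), then convert every letter to uppercase.
Doing the same to "zyBbeMROIG": "IGZYBBEMRO".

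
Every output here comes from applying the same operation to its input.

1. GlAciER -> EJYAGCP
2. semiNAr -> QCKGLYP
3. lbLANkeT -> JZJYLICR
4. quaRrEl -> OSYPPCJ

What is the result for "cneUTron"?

ALCSRPML

The transformation: shift every letter 2 places backward in the alphabet (wrapping around), then convert every letter to uppercase.
Starting from "cneUTron": after the first operation, "alcSRpml"; after the second, "ALCSRPML".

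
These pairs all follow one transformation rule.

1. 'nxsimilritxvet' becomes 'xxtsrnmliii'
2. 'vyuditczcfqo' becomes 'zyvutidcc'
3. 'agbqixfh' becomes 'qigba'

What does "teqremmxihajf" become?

Rule — delete the last 3 characters, then sort the characters into reverse alphabetical order.
"teqremmxihajf" → "teqremmxih" → "xtrqmmihee".

xtrqmmihee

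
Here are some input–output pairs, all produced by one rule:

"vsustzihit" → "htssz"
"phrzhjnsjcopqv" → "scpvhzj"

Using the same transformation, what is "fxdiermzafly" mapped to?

Rule — keep every other character starting from the second (positions 2nd, 4th, 6th, ...), then move the first 3 characters to the end (rotate left by 3).
Starting from "fxdiermzafly": after the first operation, "xirzfy"; after the second, "zfyxir".

zfyxir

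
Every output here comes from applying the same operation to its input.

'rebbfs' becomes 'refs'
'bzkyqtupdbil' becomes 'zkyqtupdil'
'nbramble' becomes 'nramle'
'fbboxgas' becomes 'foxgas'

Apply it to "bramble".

ramle

The pattern: remove every "b".
Doing the same to "bramble": "ramle".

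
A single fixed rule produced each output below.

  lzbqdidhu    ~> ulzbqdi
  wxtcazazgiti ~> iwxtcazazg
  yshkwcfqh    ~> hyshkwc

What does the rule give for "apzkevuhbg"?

gapzkevu

Rule — move the last character to the front, then delete the last 2 characters.
Applying both steps to "apzkevuhbg": "gapzkevuhb", then "gapzkevu".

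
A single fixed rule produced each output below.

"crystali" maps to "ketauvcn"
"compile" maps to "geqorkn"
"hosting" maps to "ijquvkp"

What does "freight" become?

What's happening: shift every letter 2 places forward in the alphabet (wrapping around), then move the last character to the front.
On "freight": the first step gives "htgkijv", and the second then gives "vhtgkij".

vhtgkij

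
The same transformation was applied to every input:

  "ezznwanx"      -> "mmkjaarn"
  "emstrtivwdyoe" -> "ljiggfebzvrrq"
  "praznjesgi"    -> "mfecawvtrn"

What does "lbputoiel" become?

hgcbyyvro

In each case the input is transformed by: sort the characters into reverse alphabetical order, then shift every letter 13 places forward in the alphabet (wrapping around) — i.e. ROT13.
On "lbputoiel": the first step gives "utpollieb", and the second then gives "hgcbyyvro".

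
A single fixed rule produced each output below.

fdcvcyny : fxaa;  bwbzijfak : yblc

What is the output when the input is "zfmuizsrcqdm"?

Rule — shift every letter 2 places forward in the alphabet (wrapping around), then keep every other character starting from the second (positions 2nd, 4th, 6th, ...).
Applying both steps to "zfmuizsrcqdm": "bhowkbutesfo", then "hwbtso".

hwbtso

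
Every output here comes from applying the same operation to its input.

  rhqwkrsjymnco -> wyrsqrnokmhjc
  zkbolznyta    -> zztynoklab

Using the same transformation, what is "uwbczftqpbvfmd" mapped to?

wzuvqtmpffcdbb

In each case the input is transformed by: sort the characters into reverse alphabetical order, then swap each adjacent pair of characters (1↔2, 3↔4, ...).
Doing the same to "uwbczftqpbvfmd": "wzuvqtmpffcdbb".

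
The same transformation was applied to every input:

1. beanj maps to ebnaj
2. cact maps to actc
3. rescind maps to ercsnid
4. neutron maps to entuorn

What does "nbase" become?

What's happening: swap each adjacent pair of characters (1↔2, 3↔4, ...).
For "nbase" the result is "bnsae".

bnsae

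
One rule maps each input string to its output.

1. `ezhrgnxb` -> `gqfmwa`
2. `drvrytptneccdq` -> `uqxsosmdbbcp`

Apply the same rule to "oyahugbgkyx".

In each case the input is transformed by: shift every letter 1 place backward in the alphabet (wrapping around), then delete the first 2 characters.
On "oyahugbgkyx": the first step gives "nxzgtfafjxw", and the second then gives "zgtfafjxw".

zgtfafjxw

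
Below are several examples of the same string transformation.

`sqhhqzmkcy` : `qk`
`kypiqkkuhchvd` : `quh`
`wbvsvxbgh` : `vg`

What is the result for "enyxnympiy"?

The rule is to delete the first 2 characters, then keep one character in every 3, starting at position 3 (positions 3rd, 6th, 9th, ...).
Working it through for "enyxnympiy": intermediate "yxnympiy", final "np".

np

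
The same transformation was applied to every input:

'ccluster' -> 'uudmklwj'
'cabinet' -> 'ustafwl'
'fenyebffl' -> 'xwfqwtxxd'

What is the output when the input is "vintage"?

naflsyw

Rule — shift every letter 8 places backward in the alphabet (wrapping around).
"vintage" → "naflsyw".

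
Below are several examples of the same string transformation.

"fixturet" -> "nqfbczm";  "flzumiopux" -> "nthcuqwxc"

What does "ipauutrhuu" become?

qxiccbzpc

In each case the input is transformed by: shift every letter 8 places forward in the alphabet (wrapping around), then delete the last character.
Starting from "ipauutrhuu": after the first operation, "qxiccbzpcc"; after the second, "qxiccbzpc".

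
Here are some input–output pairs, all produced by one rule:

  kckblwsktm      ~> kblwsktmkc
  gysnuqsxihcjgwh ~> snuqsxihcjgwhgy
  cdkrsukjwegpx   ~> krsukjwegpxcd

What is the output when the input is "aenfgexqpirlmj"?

The transformation: move the first 2 characters to the end (rotate left by 2).
On "aenfgexqpirlmj" that produces "nfgexqpirlmjae".

nfgexqpirlmjae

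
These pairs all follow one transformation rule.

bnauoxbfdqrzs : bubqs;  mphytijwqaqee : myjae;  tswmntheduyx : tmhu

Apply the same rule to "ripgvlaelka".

rgak

Rule — keep one character in every 3, starting at position 1 (positions 1st, 4th, 7th, ...).
For "ripgvlaelka" the result is "rgak".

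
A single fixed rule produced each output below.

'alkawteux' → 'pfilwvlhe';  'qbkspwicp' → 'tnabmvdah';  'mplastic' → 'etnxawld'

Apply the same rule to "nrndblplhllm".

Rule — shift every letter 11 places forward in the alphabet (wrapping around), then move the last 3 characters to the front (rotate right by 3).
"nrndblplhllm" → "ycyomwawswwx" → "wwxycyomwaws".

wwxycyomwaws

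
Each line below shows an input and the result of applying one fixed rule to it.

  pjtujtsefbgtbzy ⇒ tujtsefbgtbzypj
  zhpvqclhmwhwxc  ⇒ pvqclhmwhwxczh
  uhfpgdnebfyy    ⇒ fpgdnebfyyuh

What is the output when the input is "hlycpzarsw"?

ycpzarswhl

Looking at the pairs, the operation is to move the first 2 characters to the end (rotate left by 2).
On "hlycpzarsw" that produces "ycpzarswhl".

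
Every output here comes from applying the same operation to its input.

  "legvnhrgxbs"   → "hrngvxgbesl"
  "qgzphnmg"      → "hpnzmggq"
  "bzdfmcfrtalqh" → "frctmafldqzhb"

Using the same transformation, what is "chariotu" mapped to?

The pattern: take characters alternately from the front and the back (1st, last, 2nd, 2nd-last, ...), then reverse the string.
Applying both steps to "chariotu": "cuhtaori", then "iroathuc".

iroathuc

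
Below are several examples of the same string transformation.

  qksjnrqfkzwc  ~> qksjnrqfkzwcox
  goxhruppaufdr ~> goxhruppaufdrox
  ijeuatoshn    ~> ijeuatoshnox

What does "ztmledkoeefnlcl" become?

ztmledkoeefnlclox

Rule — append "ox".
For "ztmledkoeefnlcl" the result is "ztmledkoeefnlclox".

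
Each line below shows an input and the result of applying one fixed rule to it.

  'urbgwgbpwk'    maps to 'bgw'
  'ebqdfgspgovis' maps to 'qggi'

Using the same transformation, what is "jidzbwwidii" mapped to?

dwd

In each case the input is transformed by: keep one character in every 3, starting at position 3 (positions 3rd, 6th, 9th, ...).
For "jidzbwwidii" the result is "dwd".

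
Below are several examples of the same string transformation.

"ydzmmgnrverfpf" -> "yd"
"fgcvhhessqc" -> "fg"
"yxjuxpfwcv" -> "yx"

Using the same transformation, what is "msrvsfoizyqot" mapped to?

What's happening: keep only the first 2 characters.
So "msrvsfoizyqot" becomes "ms".

ms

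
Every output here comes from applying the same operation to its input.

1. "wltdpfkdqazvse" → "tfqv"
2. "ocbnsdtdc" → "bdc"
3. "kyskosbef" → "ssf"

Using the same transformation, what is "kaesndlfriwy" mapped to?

What's happening: keep one character in every 3, starting at position 3 (positions 3rd, 6th, 9th, ...).
Applying that to "kaesndlfriwy" gives "edry".

edry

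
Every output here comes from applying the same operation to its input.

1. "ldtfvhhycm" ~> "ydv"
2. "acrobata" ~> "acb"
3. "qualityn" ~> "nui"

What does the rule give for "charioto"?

ohi

What's happening: keep one character in every 3, starting at position 2 (positions 2nd, 5th, 8th, ...), then move the last character to the front.
Starting from "charioto": after the first operation, "hio"; after the second, "ohi".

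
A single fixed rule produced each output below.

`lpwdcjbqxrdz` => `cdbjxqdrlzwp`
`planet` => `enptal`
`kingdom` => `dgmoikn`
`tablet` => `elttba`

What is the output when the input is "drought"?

guthrdo

What's happening: move the first 3 characters to the end (rotate left by 3), then swap each adjacent pair of characters (1↔2, 3↔4, ...).
"drought" → "ughtdro" → "guthrdo".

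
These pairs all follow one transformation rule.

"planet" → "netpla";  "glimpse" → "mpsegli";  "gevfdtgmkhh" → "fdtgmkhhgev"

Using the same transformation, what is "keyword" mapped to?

In each case the input is transformed by: move the first 3 characters to the end (rotate left by 3).
So "keyword" becomes "wordkey".

wordkey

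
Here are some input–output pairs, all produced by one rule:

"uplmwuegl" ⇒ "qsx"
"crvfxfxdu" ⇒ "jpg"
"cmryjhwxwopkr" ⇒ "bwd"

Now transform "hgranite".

Rule — shift every letter 12 places forward in the alphabet (wrapping around), then keep only the last 3 characters.
Applying both steps to "hgranite": "tsdmzufq", then "ufq".

ufq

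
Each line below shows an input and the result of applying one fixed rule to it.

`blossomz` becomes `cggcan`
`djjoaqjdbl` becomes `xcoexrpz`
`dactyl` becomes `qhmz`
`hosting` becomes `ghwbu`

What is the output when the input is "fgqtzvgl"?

ehnjuz

The pattern: delete the first 2 characters, then shift every letter 12 places backward in the alphabet (wrapping around).
Working it through for "fgqtzvgl": intermediate "qtzvgl", final "ehnjuz".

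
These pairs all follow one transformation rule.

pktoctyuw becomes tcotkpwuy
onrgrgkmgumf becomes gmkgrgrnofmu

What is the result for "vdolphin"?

In each case the input is transformed by: move the last 3 characters to the front (rotate right by 3), then reverse the string.
Starting from "vdolphin": after the first operation, "hinvdolp"; after the second, "plodvnih".

plodvnih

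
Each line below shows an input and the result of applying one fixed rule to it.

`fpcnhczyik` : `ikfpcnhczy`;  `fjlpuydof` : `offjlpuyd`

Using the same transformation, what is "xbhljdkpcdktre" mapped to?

What's happening: move the last 2 characters to the front (rotate right by 2).
So "xbhljdkpcdktre" becomes "rexbhljdkpcdkt".

rexbhljdkpcdkt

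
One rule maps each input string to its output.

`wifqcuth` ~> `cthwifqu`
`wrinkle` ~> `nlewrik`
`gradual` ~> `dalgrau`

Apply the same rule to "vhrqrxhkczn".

What's happening: move the last 3 characters to the front (rotate right by 3), then swap the first and last characters.
On "vhrqrxhkczn": the first step gives "cznvhrqrxhk", and the second then gives "kznvhrqrxhc".

kznvhrqrxhc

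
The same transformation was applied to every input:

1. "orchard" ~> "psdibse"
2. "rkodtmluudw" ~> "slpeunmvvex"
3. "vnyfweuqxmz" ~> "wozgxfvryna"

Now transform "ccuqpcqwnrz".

ddvrqdrxosa

In each case the input is transformed by: shift every letter 1 place forward in the alphabet (wrapping around).
On "ccuqpcqwnrz" that produces "ddvrqdrxosa".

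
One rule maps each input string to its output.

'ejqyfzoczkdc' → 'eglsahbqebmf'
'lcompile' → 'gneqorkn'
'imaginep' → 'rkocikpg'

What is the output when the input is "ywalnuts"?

The rule is to shift every letter 2 places forward in the alphabet (wrapping around), then move the last character to the front.
On "ywalnuts" that produces "uaycnpwv".

uaycnpwv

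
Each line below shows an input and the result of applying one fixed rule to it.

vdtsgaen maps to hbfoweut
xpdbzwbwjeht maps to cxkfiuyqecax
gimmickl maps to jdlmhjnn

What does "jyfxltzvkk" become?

uawllkzgym

What's happening: shift every letter 1 place forward in the alphabet (wrapping around), then swap the front and back halves of the string.
Applying both steps to "jyfxltzvkk": "kzgymuawll", then "uawllkzgym".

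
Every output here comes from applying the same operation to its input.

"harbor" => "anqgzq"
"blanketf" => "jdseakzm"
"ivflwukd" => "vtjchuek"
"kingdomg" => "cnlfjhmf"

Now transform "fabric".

qhbeza

The transformation: shift every letter 1 place backward in the alphabet (wrapping around), then swap the front and back halves of the string.
Applying both steps to "fabric": "ezaqhb", then "qhbeza".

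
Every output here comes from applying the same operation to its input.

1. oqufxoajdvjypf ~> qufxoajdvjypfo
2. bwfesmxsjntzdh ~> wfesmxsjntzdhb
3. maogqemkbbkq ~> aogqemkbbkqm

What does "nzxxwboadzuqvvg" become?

zxxwboadzuqvvgn

The pattern: move the first character to the end.
Applying that to "nzxxwboadzuqvvg" gives "zxxwboadzuqvvgn".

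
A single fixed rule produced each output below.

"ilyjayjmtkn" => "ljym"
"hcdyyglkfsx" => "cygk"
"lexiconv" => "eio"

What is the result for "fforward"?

fra

Rule — delete the last 2 characters, then keep every other character starting from the second (positions 2nd, 4th, 6th, ...).
Applying both steps to "fforward": "fforwa", then "fra".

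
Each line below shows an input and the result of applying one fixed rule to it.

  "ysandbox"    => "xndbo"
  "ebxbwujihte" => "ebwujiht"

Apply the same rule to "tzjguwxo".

In each case the input is transformed by: delete the first 3 characters, then move the last character to the front.
"tzjguwxo" → "guwxo" → "oguwx".
(Check on "ebxbwujihte": → "bwujihte" → "ebwujiht" ✓)

oguwx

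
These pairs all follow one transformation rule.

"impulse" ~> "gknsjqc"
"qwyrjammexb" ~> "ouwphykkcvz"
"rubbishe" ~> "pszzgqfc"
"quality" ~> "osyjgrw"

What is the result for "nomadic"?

lmkybga

Each output is the input with this applied: shift every letter 2 places backward in the alphabet (wrapping around).
Doing the same to "nomadic": "lmkybga".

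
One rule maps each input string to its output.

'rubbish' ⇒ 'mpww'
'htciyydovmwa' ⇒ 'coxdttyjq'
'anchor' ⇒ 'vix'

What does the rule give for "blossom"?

wgjn

The rule is to shift every letter 5 places backward in the alphabet (wrapping around), then delete the last 3 characters.
Applying that to "blossom" gives "wgjn".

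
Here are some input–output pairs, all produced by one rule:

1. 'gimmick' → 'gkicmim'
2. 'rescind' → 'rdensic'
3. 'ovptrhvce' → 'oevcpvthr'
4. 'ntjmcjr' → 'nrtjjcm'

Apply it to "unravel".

ulnerva

Rule — take characters alternately from the front and the back (1st, last, 2nd, 2nd-last, ...).
Applying that to "unravel" gives "ulnerva".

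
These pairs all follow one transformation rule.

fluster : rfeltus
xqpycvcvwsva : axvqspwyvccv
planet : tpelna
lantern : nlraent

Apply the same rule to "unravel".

luenvra

Rule — take characters alternately from the front and the back (1st, last, 2nd, 2nd-last, ...), then swap each adjacent pair of characters (1↔2, 3↔4, ...).
"unravel" → "luenvra".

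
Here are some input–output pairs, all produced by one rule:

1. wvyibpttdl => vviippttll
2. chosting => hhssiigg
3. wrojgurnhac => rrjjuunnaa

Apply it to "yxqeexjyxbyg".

The rule is to keep every other character starting from the second (positions 2nd, 4th, 6th, ...), then double every character.
Applying both steps to "yxqeexjyxbyg": "xexybg", then "xxeexxyybbgg".

xxeexxyybbgg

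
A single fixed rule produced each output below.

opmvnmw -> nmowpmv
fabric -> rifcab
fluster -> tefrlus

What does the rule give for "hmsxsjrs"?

Looking at the pairs, the operation is to swap the first and last characters, then move the last 3 characters to the front (rotate right by 3).
On "hmsxsjrs": the first step gives "smsxsjrh", and the second then gives "jrhsmsxs".

jrhsmsxs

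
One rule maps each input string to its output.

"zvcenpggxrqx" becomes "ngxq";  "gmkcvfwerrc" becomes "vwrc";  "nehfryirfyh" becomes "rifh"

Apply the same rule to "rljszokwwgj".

zkwj

What's happening: keep every other character starting from the first (positions 1st, 3rd, 5th, ...), then keep only the last 4 characters.
Doing the same to "rljszokwwgj": "zkwj".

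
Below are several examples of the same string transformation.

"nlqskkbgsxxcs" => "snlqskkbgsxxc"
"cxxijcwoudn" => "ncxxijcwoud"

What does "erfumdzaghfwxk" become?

kerfumdzaghfwx

In each case the input is transformed by: move the last character to the front.
"erfumdzaghfwxk" → "kerfumdzaghfwx".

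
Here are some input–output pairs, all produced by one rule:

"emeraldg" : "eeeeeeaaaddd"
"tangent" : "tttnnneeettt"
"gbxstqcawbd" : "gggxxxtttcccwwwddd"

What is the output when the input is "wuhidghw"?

wwwhhhdddhhh

The rule is to keep every other character starting from the first (positions 1st, 3rd, 5th, ...), then repeat every character 3 times.
On "wuhidghw" that produces "wwwhhhdddhhh".
(Check on "emeraldg": → "eead" → "eeeeeeaaaddd" ✓)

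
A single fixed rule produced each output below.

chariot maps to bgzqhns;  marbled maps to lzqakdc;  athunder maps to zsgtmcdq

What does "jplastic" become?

The transformation: shift every letter 1 place backward in the alphabet (wrapping around).
For "jplastic" the result is "iokzrshb".

iokzrshb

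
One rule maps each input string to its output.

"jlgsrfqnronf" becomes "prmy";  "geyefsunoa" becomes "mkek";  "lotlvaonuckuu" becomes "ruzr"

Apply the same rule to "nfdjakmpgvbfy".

The rule is to shift every letter 6 places forward in the alphabet (wrapping around), then keep only the first 4 characters.
On "nfdjakmpgvbfy": the first step gives "tljpgqsvmbhle", and the second then gives "tljp".

tljp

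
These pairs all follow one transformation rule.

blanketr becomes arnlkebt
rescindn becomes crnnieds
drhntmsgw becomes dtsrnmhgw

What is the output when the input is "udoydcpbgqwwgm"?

What's happening: sort the characters into reverse alphabetical order, then swap the first and last characters.
Applying both steps to "udoydcpbgqwwgm": "ywwuqpomggddcb", then "bwwuqpomggddcy".
(Check on "rescindn": → "srnniedc" → "crnnieds" ✓)

bwwuqpomggddcy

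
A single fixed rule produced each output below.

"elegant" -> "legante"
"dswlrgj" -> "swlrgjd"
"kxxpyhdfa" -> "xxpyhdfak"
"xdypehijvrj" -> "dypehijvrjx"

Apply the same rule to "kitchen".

The rule is to move the first character to the end.
So "kitchen" becomes "itchenk".

itchenk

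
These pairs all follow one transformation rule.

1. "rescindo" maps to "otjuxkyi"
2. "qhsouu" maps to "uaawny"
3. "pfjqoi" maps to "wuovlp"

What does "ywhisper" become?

yvkxecno

Each output is the input with this applied: shift every letter 6 places forward in the alphabet (wrapping around), then swap the front and back halves of the string.
Applying both steps to "ywhisper": "ecnoyvkx", then "yvkxecno".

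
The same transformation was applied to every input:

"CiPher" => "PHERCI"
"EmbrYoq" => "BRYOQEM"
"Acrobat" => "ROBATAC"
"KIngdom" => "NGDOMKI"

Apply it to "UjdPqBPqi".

DPQBPQIUJ

Looking at the pairs, the operation is to move the first 2 characters to the end (rotate left by 2), then convert every letter to uppercase.
Starting from "UjdPqBPqi": after the first operation, "dPqBPqiUj"; after the second, "DPQBPQIUJ".
(Check on "KIngdom": → "ngdomKI" → "NGDOMKI" ✓)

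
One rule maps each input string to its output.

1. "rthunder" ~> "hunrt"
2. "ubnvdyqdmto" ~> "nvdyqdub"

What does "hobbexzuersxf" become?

bbexzuerho

The transformation: delete the last 3 characters, then move the first 2 characters to the end (rotate left by 2).
For "hobbexzuersxf", step one produces "hobbexzuer"; step two turns that into "bbexzuerho".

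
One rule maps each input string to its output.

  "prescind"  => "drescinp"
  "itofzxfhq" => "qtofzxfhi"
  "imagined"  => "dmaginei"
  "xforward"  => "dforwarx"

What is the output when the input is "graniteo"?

Rule — swap the first and last characters.
For "graniteo" the result is "oraniteg".

oraniteg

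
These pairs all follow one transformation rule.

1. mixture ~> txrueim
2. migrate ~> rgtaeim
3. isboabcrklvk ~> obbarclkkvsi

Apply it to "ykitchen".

Rule — swap each adjacent pair of characters (1↔2, 3↔4, ...), then move the first 2 characters to the end (rotate left by 2).
Applying both steps to "ykitchen": "kytihcne", then "tihcneky".
(Check on "isboabcrklvk": → "siobbarclkkv" → "obbarclkkvsi" ✓)

tihcneky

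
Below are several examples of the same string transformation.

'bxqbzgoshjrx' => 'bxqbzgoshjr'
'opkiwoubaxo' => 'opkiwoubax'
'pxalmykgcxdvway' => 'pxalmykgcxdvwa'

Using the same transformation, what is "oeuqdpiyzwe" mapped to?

oeuqdpiyzw

What's happening: delete the last character.
On "oeuqdpiyzwe" that produces "oeuqdpiyzw".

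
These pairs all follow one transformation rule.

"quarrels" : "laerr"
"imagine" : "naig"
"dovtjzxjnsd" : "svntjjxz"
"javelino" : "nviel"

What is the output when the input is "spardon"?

The rule is to take characters alternately from the front and the back (1st, last, 2nd, 2nd-last, ...), then delete the first 3 characters.
For "spardon", step one produces "snpoadr"; step two turns that into "oadr".

oadr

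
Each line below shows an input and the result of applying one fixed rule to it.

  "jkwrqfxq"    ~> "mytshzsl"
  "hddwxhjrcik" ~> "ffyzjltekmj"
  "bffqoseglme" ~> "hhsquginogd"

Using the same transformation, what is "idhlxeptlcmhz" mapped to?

Each output is the input with this applied: move the first character to the end, then shift every letter 2 places forward in the alphabet (wrapping around).
Working it through for "idhlxeptlcmhz": intermediate "dhlxeptlcmhzi", final "fjnzgrvneojbk".

fjnzgrvneojbk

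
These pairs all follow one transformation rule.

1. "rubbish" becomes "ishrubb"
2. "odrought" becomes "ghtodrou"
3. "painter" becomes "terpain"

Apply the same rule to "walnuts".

utswaln

In each case the input is transformed by: move the last 3 characters to the front (rotate right by 3).
"walnuts" → "utswaln".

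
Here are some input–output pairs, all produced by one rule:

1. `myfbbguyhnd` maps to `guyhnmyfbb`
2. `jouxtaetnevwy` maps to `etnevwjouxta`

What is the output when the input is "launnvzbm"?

Each output is the input with this applied: delete the last character, then swap the front and back halves of the string.
Applying both steps to "launnvzbm": "launnvzb", then "nvzblaun".

nvzblaun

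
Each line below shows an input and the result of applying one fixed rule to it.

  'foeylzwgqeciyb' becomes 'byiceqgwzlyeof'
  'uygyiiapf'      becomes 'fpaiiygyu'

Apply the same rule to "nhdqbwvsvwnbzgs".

Each output is the input with this applied: reverse the string.
So "nhdqbwvsvwnbzgs" becomes "sgzbnwvsvwbqdhn".

sgzbnwvsvwbqdhn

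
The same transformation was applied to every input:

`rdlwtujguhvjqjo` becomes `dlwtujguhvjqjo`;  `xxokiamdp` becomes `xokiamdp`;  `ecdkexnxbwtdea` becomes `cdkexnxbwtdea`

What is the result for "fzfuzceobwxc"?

The rule is to delete the first character.
For "fzfuzceobwxc" the result is "zfuzceobwxc".

zfuzceobwxc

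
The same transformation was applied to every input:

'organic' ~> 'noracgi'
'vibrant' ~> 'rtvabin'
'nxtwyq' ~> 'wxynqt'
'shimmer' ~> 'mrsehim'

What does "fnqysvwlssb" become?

Each output is the input with this applied: sort the characters into alphabetical order, then move the last 3 characters to the front (rotate right by 3).
Starting from "fnqysvwlssb": after the first operation, "bflnqsssvwy"; after the second, "vwybflnqsss".
(Check on "shimmer": → "ehimmrs" → "mrsehim" ✓)

vwybflnqsss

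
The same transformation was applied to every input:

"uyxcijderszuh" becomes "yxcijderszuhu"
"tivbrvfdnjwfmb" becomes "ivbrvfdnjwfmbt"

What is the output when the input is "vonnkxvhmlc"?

onnkxvhmlcv

Looking at the pairs, the operation is to move the first character to the end.
So "vonnkxvhmlc" becomes "onnkxvhmlcv".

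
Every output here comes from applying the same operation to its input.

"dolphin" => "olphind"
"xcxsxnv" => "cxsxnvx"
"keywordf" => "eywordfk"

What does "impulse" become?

mpulsei

In each case the input is transformed by: move the first character to the end.
Applying that to "impulse" gives "mpulsei".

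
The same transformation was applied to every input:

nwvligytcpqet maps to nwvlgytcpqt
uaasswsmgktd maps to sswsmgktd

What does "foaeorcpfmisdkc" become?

What's happening: remove every vowel.
"foaeorcpfmisdkc" → "frcpfmsdkc".

frcpfmsdkc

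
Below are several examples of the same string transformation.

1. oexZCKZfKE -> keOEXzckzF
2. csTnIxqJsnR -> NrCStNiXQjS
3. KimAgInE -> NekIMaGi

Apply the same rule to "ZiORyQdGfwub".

What's happening: flip the case of every letter, then move the last 2 characters to the front (rotate right by 2).
On "ZiORyQdGfwub": the first step gives "zIorYqDgFWUB", and the second then gives "UBzIorYqDgFW".

UBzIorYqDgFW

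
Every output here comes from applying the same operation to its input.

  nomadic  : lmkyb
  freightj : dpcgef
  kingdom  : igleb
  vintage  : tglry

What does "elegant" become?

The pattern: shift every letter 2 places backward in the alphabet (wrapping around), then delete the last 2 characters.
"elegant" → "cjceylr" → "cjcey".

cjcey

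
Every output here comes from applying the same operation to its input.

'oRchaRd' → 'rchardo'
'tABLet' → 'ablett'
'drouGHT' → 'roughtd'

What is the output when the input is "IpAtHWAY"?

Rule — move the first character to the end, then convert every letter to lowercase.
Applying both steps to "IpAtHWAY": "pAtHWAYI", then "pathwayi".
(Check on "drouGHT": → "rouGHTd" → "roughtd" ✓)

pathwayi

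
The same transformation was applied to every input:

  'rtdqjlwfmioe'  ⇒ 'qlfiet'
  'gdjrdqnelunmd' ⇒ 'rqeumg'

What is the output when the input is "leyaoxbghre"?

Each output is the input with this applied: move the first 2 characters to the end (rotate left by 2), then keep every other character starting from the second (positions 2nd, 4th, 6th, ...).
"leyaoxbghre" → "axgrl".

axgrl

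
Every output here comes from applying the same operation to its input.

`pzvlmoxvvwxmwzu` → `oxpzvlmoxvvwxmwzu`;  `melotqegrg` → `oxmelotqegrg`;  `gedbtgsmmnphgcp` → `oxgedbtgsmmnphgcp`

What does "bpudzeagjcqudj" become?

oxbpudzeagjcqudj

Each output is the input with this applied: prepend "ox".
Applying that to "bpudzeagjcqudj" gives "oxbpudzeagjcqudj".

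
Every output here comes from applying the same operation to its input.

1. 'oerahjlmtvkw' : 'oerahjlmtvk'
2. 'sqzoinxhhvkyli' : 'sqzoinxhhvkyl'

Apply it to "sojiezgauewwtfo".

Each output is the input with this applied: delete the last character.
Doing the same to "sojiezgauewwtfo": "sojiezgauewwtf".

sojiezgauewwtf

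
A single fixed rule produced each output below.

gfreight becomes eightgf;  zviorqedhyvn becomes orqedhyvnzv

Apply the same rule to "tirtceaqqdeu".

tceaqqdeuti

Each output is the input with this applied: move the first 2 characters to the end (rotate left by 2), then delete the first character.
On "tirtceaqqdeu": the first step gives "rtceaqqdeuti", and the second then gives "tceaqqdeuti".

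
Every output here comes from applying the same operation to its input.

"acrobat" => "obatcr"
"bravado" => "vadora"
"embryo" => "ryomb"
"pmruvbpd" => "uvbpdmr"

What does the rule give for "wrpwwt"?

wwtrp

In each case the input is transformed by: delete the first character, then move the first 2 characters to the end (rotate left by 2).
Starting from "wrpwwt": after the first operation, "rpwwt"; after the second, "wwtrp".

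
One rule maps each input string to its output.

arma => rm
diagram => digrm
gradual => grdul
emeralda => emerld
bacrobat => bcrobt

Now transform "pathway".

The pattern: remove every "a".
Doing the same to "pathway": "pthwy".

pthwy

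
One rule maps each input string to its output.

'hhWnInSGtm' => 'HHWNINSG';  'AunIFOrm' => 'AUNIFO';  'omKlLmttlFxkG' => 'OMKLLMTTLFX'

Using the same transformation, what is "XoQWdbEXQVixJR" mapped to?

XOQWDBEXQVIX

The pattern: delete the last 2 characters, then convert every letter to uppercase.
Starting from "XoQWdbEXQVixJR": after the first operation, "XoQWdbEXQVix"; after the second, "XOQWDBEXQVIX".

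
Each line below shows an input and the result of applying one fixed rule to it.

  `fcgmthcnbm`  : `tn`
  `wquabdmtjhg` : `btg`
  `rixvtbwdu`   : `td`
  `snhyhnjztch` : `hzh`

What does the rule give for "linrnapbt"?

What's happening: delete the first 2 characters, then keep one character in every 3, starting at position 3 (positions 3rd, 6th, 9th, ...).
So "linrnapbt" becomes "nb".

nb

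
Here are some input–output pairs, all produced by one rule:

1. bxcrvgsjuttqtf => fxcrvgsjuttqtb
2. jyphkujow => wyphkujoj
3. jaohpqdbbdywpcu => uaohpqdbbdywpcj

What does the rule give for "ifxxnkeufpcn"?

nfxxnkeufpci

The pattern: swap the first and last characters.
On "ifxxnkeufpcn" that produces "nfxxnkeufpci".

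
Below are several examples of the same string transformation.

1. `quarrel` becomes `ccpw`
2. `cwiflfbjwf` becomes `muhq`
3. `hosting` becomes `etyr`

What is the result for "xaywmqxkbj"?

ivmu

What's happening: shift every letter 11 places forward in the alphabet (wrapping around), then keep only the last 4 characters.
"xaywmqxkbj" → "iljhxbivmu" → "ivmu".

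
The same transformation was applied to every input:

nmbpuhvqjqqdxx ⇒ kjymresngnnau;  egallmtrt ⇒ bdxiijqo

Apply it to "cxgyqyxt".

zudvnvu

Each output is the input with this applied: delete the last character, then shift every letter 3 places backward in the alphabet (wrapping around).
Starting from "cxgyqyxt": after the first operation, "cxgyqyx"; after the second, "zudvnvu".
(Check on "nmbpuhvqjqqdxx": → "nmbpuhvqjqqdx" → "kjymresngnnau" ✓)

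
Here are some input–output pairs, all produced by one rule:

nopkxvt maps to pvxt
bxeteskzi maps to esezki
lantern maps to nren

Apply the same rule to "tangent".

Rule — swap each adjacent pair of characters (1↔2, 3↔4, ...), then delete the first 3 characters.
"tangent" → "atgnnet" → "nnet".

nnet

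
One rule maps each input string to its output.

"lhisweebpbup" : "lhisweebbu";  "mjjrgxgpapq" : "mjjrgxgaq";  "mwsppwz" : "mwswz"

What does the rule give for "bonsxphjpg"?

Looking at the pairs, the operation is to remove every "p".
"bonsxphjpg" → "bonsxhjg".

bonsxhjg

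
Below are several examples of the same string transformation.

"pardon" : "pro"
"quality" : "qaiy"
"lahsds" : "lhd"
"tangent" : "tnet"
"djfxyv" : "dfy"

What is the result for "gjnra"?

The rule is to keep every other character starting from the first (positions 1st, 3rd, 5th, ...).
For "gjnra" the result is "gna".

gna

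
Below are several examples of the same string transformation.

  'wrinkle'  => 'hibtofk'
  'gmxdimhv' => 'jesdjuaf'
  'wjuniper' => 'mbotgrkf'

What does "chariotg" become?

lqdzexof

What's happening: shift every letter 3 places backward in the alphabet (wrapping around), then move the last 3 characters to the front (rotate right by 3).
On "chariotg": the first step gives "zexoflqd", and the second then gives "lqdzexof".
(Check on "wrinkle": → "tofkhib" → "hibtofk" ✓)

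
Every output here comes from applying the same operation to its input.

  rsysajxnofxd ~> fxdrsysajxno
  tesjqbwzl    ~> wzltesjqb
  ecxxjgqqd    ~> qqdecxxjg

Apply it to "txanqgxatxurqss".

qsstxanqgxatxur

The pattern: move the last 3 characters to the front (rotate right by 3).
Applying that to "txanqgxatxurqss" gives "qsstxanqgxatxur".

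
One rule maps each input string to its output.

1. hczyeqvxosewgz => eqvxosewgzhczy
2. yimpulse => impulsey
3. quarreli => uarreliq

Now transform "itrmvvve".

Looking at the pairs, the operation is to move the last 3 characters to the front (rotate right by 3), then swap the front and back halves of the string.
"itrmvvve" → "vveitrmv" → "trmvvvei".

trmvvvei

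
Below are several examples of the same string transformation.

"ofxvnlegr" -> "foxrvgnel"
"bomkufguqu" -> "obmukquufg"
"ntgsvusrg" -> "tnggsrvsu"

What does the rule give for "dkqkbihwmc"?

The rule is to move the first character to the end, then take characters alternately from the front and the back (1st, last, 2nd, 2nd-last, ...).
Starting from "dkqkbihwmc": after the first operation, "kqkbihwmcd"; after the second, "kdqckmbwih".

kdqckmbwih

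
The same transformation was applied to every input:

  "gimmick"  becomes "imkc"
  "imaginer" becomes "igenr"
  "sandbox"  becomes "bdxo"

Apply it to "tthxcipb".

cxpib

The pattern: delete the first 3 characters, then swap each adjacent pair of characters (1↔2, 3↔4, ...).
For "tthxcipb", step one produces "xcipb"; step two turns that into "cxpib".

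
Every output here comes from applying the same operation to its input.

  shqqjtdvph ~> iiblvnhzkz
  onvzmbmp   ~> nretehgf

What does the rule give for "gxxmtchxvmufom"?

peluzpnemxgeyp

What's happening: move the first 2 characters to the end (rotate left by 2), then shift every letter 8 places backward in the alphabet (wrapping around).
Starting from "gxxmtchxvmufom": after the first operation, "xmtchxvmufomgx"; after the second, "peluzpnemxgeyp".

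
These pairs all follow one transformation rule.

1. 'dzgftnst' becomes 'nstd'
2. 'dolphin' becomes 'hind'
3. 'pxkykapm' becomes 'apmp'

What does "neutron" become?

The pattern: move the first character to the end, then keep only the last 4 characters.
"neutron" → "eutronn" → "ronn".
(Check on "dzgftnst": → "zgftnstd" → "nstd" ✓)

ronn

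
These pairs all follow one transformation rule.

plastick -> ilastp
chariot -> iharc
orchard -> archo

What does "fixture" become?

uixtf

Each output is the input with this applied: delete the last 2 characters, then swap the first and last characters.
Applying both steps to "fixture": "fixtu", then "uixtf".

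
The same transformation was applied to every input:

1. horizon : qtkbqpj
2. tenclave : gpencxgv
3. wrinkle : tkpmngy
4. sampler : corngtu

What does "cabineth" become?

cdkpgvje

The rule is to move the first character to the end, then shift every letter 2 places forward in the alphabet (wrapping around).
On "cabineth": the first step gives "abinethc", and the second then gives "cdkpgvje".
(Check on "sampler": → "amplers" → "corngtu" ✓)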